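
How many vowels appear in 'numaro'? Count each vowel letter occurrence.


Scanning each character of 'numaro':
  Position 1: 'n' -> consonant (running count: 0)
  Position 2: 'u' -> vowel (running count: 1)
  Position 3: 'm' -> consonant (running count: 1)
  Position 4: 'a' -> vowel (running count: 2)
  Position 5: 'r' -> consonant (running count: 2)
  Position 6: 'o' -> vowel (running count: 3)
Total vowels: 3

3


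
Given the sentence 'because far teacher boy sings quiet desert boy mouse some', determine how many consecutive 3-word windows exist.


Word trigrams from [10] words:
  Trigram 1: (because far teacher)
  Trigram 2: (far teacher boy)
  Trigram 3: (teacher boy sings)
  Trigram 4: (boy sings quiet)
  Trigram 5: (sings quiet desert)
  Trigram 6: (quiet desert boy)
  Trigram 7: (desert boy mouse)
  Trigram 8: (boy mouse some)
Total word trigrams: 10 - 2 = 8

8


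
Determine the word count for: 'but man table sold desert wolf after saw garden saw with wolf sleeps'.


Counting words by splitting on spaces:
  Word 1: 'but'
  Word 2: 'man'
  Word 3: 'table'
  Word 4: 'sold'
  Word 5: 'desert'
  Word 6: 'wolf'
  Word 7: 'after'
  Word 8: 'saw'
  Word 9: 'garden'
  Word 10: 'saw'
  Word 11: 'with'
  Word 12: 'wolf'
  Word 13: 'sleeps'
Total words: 13

13


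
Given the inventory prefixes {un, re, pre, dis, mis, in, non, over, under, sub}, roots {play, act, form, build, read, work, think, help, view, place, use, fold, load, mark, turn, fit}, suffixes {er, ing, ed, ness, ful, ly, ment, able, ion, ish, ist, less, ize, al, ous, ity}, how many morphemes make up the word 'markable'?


Segmenting 'markable' against the inventory:
  'mark' -> root (morpheme 1)
  'able' -> suffix (morpheme 2)
Total morphemes: 2

2


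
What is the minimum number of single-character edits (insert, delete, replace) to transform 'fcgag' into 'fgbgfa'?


Building DP table for s1='fcgag' (len 5) and s2='fgbgfa' (len 6):
       f  g  b  g  f  a
    0  1  2  3  4  5  6
  f 1  0  1  2  3  4  5
  c 2  1  1  2  3  4  5
  g 3  2  1  2  2  3  4
  a 4  3  2  2  3  3  3
  g 5  4  3  3  2  3  4
Edit distance = dp[5][6] = 4

4


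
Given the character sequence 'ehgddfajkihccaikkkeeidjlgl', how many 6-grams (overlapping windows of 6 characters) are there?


String 'ehgddfajkihccaikkkeeidjlgl' has length L = 26.
Number of overlapping n-grams = L - n + 1
Substituting: 26 - 6 + 1 = 21

21


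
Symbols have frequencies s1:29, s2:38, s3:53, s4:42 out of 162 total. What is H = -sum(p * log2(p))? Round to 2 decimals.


Computing entropy H = -sum(p_i * log2(p_i)):
  s1: p = 29/162 = 0.1790, -p*log2(p) = 0.4443
  s2: p = 38/162 = 0.2346, -p*log2(p) = 0.4907
  s3: p = 53/162 = 0.3272, -p*log2(p) = 0.5274
  s4: p = 42/162 = 0.2593, -p*log2(p) = 0.5049
H = sum of terms = 1.9673
Rounded to 2 decimals: 1.97

1.97


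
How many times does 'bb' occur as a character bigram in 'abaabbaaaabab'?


Scanning 'abaabbaaaabab' for bigram 'bb':
  Position 0: 'ab' -> no
  Position 1: 'ba' -> no
  Position 2: 'aa' -> no
  Position 3: 'ab' -> no
  Position 4: 'bb' -> MATCH
  Position 5: 'ba' -> no
  Position 6: 'aa' -> no
  Position 7: 'aa' -> no
  Position 8: 'aa' -> no
  Position 9: 'ab' -> no
  Position 10: 'ba' -> no
  Position 11: 'ab' -> no
Total matches: 1

1


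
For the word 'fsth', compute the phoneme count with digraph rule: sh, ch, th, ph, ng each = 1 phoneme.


Parsing 'fsth' greedily, digraphs first:
  'f' -> consonant phoneme (phonemes so far: 1)
  's' -> consonant phoneme (phonemes so far: 2)
  'th' -> digraph (1 consonant phoneme) (phonemes so far: 3)
Total phonemes: 3

3


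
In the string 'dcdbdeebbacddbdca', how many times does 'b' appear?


Scanning 'dcdbdeebbacddbdca' for 'b':
  Position 3: 'b' -> MATCH (count: 1)
  Position 7: 'b' -> MATCH (count: 2)
  Position 8: 'b' -> MATCH (count: 3)
  Position 13: 'b' -> MATCH (count: 4)
Total occurrences of 'b': 4

4


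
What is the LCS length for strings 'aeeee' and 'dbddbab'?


DP table for LCS of 'aeeee' and 'dbddbab':
       d  b  d  d  b  a  b
    0  0  0  0  0  0  0  0
  a 0  0  0  0  0  0  1  1
  e 0  0  0  0  0  0  1  1
  e 0  0  0  0  0  0  1  1
  e 0  0  0  0  0  0  1  1
  e 0  0  0  0  0  0  1  1
LCS: 'a'
LCS length = 1

1


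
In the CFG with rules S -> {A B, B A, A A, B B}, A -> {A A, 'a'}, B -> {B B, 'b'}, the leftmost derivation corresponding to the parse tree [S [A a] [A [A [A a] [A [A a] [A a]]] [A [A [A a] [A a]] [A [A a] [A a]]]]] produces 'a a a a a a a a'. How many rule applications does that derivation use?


Every bracketed nonterminal node [X ...] in the tree is produced by exactly one rule application.
Reading the tree off as a leftmost derivation:
  Step 1: S  =>  A A   (applied S -> A A)
  Step 2: A A  =>  a A   (applied A -> a)
  Step 3: a A  =>  a A A   (applied A -> A A)
  Step 4: a A A  =>  a A A A   (applied A -> A A)
  Step 5: a A A A  =>  a a A A   (applied A -> a)
  Step 6: a a A A  =>  a a A A A   (applied A -> A A)
  Step 7: a a A A A  =>  a a a A A   (applied A -> a)
  Step 8: a a a A A  =>  a a a a A   (applied A -> a)
  Step 9: a a a a A  =>  a a a a A A   (applied A -> A A)
  Step 10: a a a a A A  =>  a a a a A A A   (applied A -> A A)
  Step 11: a a a a A A A  =>  a a a a a A A   (applied A -> a)
  Step 12: a a a a a A A  =>  a a a a a a A   (applied A -> a)
  Step 13: a a a a a a A  =>  a a a a a a A A   (applied A -> A A)
  Step 14: a a a a a a A A  =>  a a a a a a a A   (applied A -> a)
  Step 15: a a a a a a a A  =>  a a a a a a a a   (applied A -> a)
Final yield: a a a a a a a a
Total rewrite steps: 15

15


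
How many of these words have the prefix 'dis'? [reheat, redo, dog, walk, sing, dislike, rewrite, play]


Checking each word for prefix 'dis':
  'reheat' -> no (count: 0)
  'redo' -> no (count: 0)
  'dog' -> no (count: 0)
  'walk' -> no (count: 0)
  'sing' -> no (count: 0)
  'dislike' -> YES, starts with 'dis' (count: 1)
  'rewrite' -> no (count: 1)
  'play' -> no (count: 1)
Total with prefix 'dis': 1

1


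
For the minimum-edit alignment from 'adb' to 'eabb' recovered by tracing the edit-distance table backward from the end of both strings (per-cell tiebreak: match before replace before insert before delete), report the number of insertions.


Edit distance = 2. Backtracking from cell (3, 4) with preference match > replace > insert > delete,
then listing the resulting alignment 'adb' -> 'eabb' left to right:
  Step 1: insert 'e' [insertion #1]
  Step 2: keep 'a'
  Step 3: replace d->b
  Step 4: keep 'b'
Total insertions: 1

1


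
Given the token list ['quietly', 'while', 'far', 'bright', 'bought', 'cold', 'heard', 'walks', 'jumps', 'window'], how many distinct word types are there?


Listing all tokens and tracking unique types:
  Token 1: 'quietly' -> NEW (unique so far: 1)
  Token 2: 'while' -> NEW (unique so far: 2)
  Token 3: 'far' -> NEW (unique so far: 3)
  Token 4: 'bright' -> NEW (unique so far: 4)
  Token 5: 'bought' -> NEW (unique so far: 5)
  Token 6: 'cold' -> NEW (unique so far: 6)
  Token 7: 'heard' -> NEW (unique so far: 7)
  Token 8: 'walks' -> NEW (unique so far: 8)
  Token 9: 'jumps' -> NEW (unique so far: 9)
  Token 10: 'window' -> NEW (unique so far: 10)
Unique types: ('bought', 'bright', 'cold', 'far', 'heard', 'jumps', 'quietly', 'walks', 'while', 'window')
Vocabulary size: 10

10


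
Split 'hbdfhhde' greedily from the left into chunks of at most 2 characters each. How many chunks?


'hbdfhhde' has 8 characters.
Chunking with max size 2:
  Chunk 1: 'hb' (positions 0-1)
  Chunk 2: 'df' (positions 2-3)
  Chunk 3: 'hh' (positions 4-5)
  Chunk 4: 'de' (positions 6-7)
Total chunks: ceil(8 / 2) = 4

4


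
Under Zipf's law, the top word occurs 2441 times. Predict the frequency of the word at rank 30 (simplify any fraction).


Zipf's law: freq(rank) = f1 / rank
f1 = 2441, rank = 30
freq = 2441 / 30
GCD(2441, 30) = 1
Simplified: 2441/30

2441/30


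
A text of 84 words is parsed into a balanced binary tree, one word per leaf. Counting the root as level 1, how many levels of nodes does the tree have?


In a balanced binary tree with n leaves the deepest leaf is ceil(log2(n)) edges below the root,
so counting node levels inclusive of root and leaves gives ceil(log2(n)) + 1 levels.
log2(84) = 6.3923
ceil(6.3923) = 7
levels = 7 + 1 = 8

8


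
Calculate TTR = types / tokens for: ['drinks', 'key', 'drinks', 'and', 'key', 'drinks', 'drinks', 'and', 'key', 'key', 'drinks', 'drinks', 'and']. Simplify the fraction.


Tokens: 13
Unique types: ('and', 'drinks', 'key') = 3
TTR = 3/13
Already in lowest terms.

3/13


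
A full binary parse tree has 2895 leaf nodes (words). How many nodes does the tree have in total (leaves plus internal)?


Leaf nodes (terminals): 2895
Internal nodes = n - 1 = 2895 - 1 = 2894
Total = leaves + internal = 2895 + 2894 = 5789

5789


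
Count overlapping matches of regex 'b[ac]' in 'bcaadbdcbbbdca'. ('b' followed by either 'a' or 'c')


Pattern: b[ac] means 'b' followed by either 'a' or 'c'.
Scanning 'bcaadbdcbbbdca' position-by-position:
  Pos 0: window 'bc' -> MATCH
  Pos 1: window 'ca' -> no
  Pos 2: window 'aa' -> no
  Pos 3: window 'ad' -> no
  Pos 4: window 'db' -> no
  Pos 5: window 'bd' -> no
  Pos 6: window 'dc' -> no
  Pos 7: window 'cb' -> no
  Pos 8: window 'bb' -> no
  Pos 9: window 'bb' -> no
  Pos 10: window 'bd' -> no
  Pos 11: window 'dc' -> no
  Pos 12: window 'ca' -> no
  Pos 13: window 'a' -> no
Total matches: 1

1


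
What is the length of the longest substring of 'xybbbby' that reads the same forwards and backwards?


Scanning 'xybbbby' for palindromic substrings.
Substring at positions 1-6: 'ybbbby'.
Check: reverse('ybbbby') = 'ybbbby' -> palindrome confirmed.
Neighbouring characters ('x' / '-') break symmetry, so it cannot extend further.
No longer palindromic substring exists; longest length = 6

6


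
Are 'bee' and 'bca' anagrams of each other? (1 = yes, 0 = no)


Sort characters of 'bee': 'bee'
Sort characters of 'bca': 'abc'
Sorted forms differ -> they are NOT anagrams
Result: 0

0


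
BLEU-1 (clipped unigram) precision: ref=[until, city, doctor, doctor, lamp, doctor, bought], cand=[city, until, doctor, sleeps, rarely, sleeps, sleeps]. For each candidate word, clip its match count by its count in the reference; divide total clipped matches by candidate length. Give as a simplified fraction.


Reference word counts: {'bought': 1, 'city': 1, 'doctor': 3, 'lamp': 1, 'until': 1}
Checking each candidate word (with clipping):
  'city' -> in reference (ref count 1, used 1/1) -> match (matches: 1)
  'until' -> in reference (ref count 1, used 1/1) -> match (matches: 2)
  'doctor' -> in reference (ref count 3, used 1/3) -> match (matches: 3)
  'sleeps' -> not in reference -> no match (matches: 3)
  'rarely' -> not in reference -> no match (matches: 3)
  'sleeps' -> not in reference -> no match (matches: 3)
  'sleeps' -> not in reference -> no match (matches: 3)
Clipped matches: 3, Candidate length: 7
Precision = 3/7

3/7


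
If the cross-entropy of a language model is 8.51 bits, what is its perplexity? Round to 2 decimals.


Perplexity formula: PP = 2^H
H = 8.51
PP = 2^8.51
Decompose: 2^8.51 = 2^8 * 2^0.51
2^8 = 256, 2^0.51 ~ 1.4240502
PP ~ 256 * 1.4240502 = 364.5568512
Rounded to 2 decimals: 364.56

364.56


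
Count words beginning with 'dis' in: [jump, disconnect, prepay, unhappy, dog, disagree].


Checking each word for prefix 'dis':
  'jump' -> no (count: 0)
  'disconnect' -> YES, starts with 'dis' (count: 1)
  'prepay' -> no (count: 1)
  'unhappy' -> no (count: 1)
  'dog' -> no (count: 1)
  'disagree' -> YES, starts with 'dis' (count: 2)
Total with prefix 'dis': 2

2


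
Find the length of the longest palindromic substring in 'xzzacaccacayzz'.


Scanning 'xzzacaccacayzz' for palindromic substrings.
Substring at positions 3-10: 'acaccaca'.
Check: reverse('acaccaca') = 'acaccaca' -> palindrome confirmed.
Neighbouring characters ('z' / 'y') break symmetry, so it cannot extend further.
No longer palindromic substring exists; longest length = 8

8


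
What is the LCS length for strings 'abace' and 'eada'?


DP table for LCS of 'abace' and 'eada':
       e  a  d  a
    0  0  0  0  0
  a 0  0  1  1  1
  b 0  0  1  1  1
  a 0  0  1  1  2
  c 0  0  1  1  2
  e 0  1  1  1  2
LCS: 'aa'
LCS length = 2

2


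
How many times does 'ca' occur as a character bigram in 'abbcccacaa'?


Scanning 'abbcccacaa' for bigram 'ca':
  Position 0: 'ab' -> no
  Position 1: 'bb' -> no
  Position 2: 'bc' -> no
  Position 3: 'cc' -> no
  Position 4: 'cc' -> no
  Position 5: 'ca' -> MATCH
  Position 6: 'ac' -> no
  Position 7: 'ca' -> MATCH
  Position 8: 'aa' -> no
Total matches: 2

2


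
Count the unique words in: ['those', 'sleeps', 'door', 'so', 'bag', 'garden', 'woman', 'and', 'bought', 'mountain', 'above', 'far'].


Listing all tokens and tracking unique types:
  Token 1: 'those' -> NEW (unique so far: 1)
  Token 2: 'sleeps' -> NEW (unique so far: 2)
  Token 3: 'door' -> NEW (unique so far: 3)
  Token 4: 'so' -> NEW (unique so far: 4)
  Token 5: 'bag' -> NEW (unique so far: 5)
  Token 6: 'garden' -> NEW (unique so far: 6)
  Token 7: 'woman' -> NEW (unique so far: 7)
  Token 8: 'and' -> NEW (unique so far: 8)
  Token 9: 'bought' -> NEW (unique so far: 9)
  Token 10: 'mountain' -> NEW (unique so far: 10)
  Token 11: 'above' -> NEW (unique so far: 11)
  Token 12: 'far' -> NEW (unique so far: 12)
Unique types: ('above', 'and', 'bag', 'bought', 'door', 'far', 'garden', 'mountain', 'sleeps', 'so', 'those', 'woman')
Vocabulary size: 12

12


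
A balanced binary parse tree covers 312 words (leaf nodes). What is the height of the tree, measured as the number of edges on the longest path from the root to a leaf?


In a balanced binary tree with n leaves the deepest leaf is ceil(log2(n)) edges below the root.
log2(312) = 8.2854
ceil(8.2854) = 9
height (edges) = 9

9


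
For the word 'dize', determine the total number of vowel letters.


Scanning each character of 'dize':
  Position 1: 'd' -> consonant (running count: 0)
  Position 2: 'i' -> vowel (running count: 1)
  Position 3: 'z' -> consonant (running count: 1)
  Position 4: 'e' -> vowel (running count: 2)
Total vowels: 2

2


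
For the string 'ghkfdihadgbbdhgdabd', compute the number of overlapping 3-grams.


String 'ghkfdihadgbbdhgdabd' has length L = 19.
Number of overlapping n-grams = L - n + 1
Substituting: 19 - 3 + 1 = 17

17


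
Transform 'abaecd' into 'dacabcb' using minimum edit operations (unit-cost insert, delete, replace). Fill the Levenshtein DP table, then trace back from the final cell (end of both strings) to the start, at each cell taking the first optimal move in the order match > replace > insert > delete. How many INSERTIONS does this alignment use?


Edit distance = 4. Backtracking from cell (6, 7) with preference match > replace > insert > delete,
then listing the resulting alignment 'abaecd' -> 'dacabcb' left to right:
  Step 1: insert 'd' [insertion #1]
  Step 2: keep 'a'
  Step 3: replace b->c
  Step 4: keep 'a'
  Step 5: replace e->b
  Step 6: keep 'c'
  Step 7: replace d->b
Total insertions: 1

1


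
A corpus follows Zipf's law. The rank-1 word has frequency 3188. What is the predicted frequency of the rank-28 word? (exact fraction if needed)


Zipf's law: freq(rank) = f1 / rank
f1 = 3188, rank = 28
freq = 3188 / 28
GCD(3188, 28) = 4
Simplified: 797/7

797/7


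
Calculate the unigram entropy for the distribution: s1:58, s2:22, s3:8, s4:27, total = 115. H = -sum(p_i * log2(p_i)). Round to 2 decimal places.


Computing entropy H = -sum(p_i * log2(p_i)):
  s1: p = 58/115 = 0.5043, -p*log2(p) = 0.4980
  s2: p = 22/115 = 0.1913, -p*log2(p) = 0.4565
  s3: p = 8/115 = 0.0696, -p*log2(p) = 0.2675
  s4: p = 27/115 = 0.2348, -p*log2(p) = 0.4908
H = sum of terms = 1.7128
Rounded to 2 decimals: 1.71

1.71


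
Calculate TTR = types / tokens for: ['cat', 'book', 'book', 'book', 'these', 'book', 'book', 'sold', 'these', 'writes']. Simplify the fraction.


Tokens: 10
Unique types: ('book', 'cat', 'sold', 'these', 'writes') = 5
TTR = 5/10
Simplify: divide both by 5 -> 1/2
TTR = 1/2

1/2


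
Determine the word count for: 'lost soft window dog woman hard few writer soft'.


Counting words by splitting on spaces:
  Word 1: 'lost'
  Word 2: 'soft'
  Word 3: 'window'
  Word 4: 'dog'
  Word 5: 'woman'
  Word 6: 'hard'
  Word 7: 'few'
  Word 8: 'writer'
  Word 9: 'soft'
Total words: 9

9


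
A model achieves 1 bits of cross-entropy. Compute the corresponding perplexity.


Perplexity formula: PP = 2^H
H = 1
PP = 2^1
Steps: 2^1 = 2
PP = 2

2


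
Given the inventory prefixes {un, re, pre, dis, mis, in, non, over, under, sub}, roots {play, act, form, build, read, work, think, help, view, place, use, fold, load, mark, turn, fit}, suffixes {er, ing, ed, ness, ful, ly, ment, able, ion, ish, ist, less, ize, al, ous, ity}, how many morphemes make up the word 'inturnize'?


Segmenting 'inturnize' against the inventory:
  'in' -> prefix (morpheme 1)
  'turn' -> root (morpheme 2)
  'ize' -> suffix (morpheme 3)
Total morphemes: 3

3


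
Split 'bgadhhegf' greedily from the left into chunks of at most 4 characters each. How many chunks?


'bgadhhegf' has 9 characters.
Chunking with max size 4:
  Chunk 1: 'bgad' (positions 0-3)
  Chunk 2: 'hheg' (positions 4-7)
  Chunk 3: 'f' (positions 8-8)
Total chunks: ceil(9 / 4) = 3

3


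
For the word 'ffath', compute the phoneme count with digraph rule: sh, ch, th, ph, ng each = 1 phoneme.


Parsing 'ffath' greedily, digraphs first:
  'f' -> consonant phoneme (phonemes so far: 1)
  'f' -> consonant phoneme (phonemes so far: 2)
  'a' -> vowel phoneme (phonemes so far: 3)
  'th' -> digraph (1 consonant phoneme) (phonemes so far: 4)
Total phonemes: 4

4


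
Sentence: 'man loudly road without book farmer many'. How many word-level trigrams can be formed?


Word trigrams from [7] words:
  Trigram 1: (man loudly road)
  Trigram 2: (loudly road without)
  Trigram 3: (road without book)
  Trigram 4: (without book farmer)
  Trigram 5: (book farmer many)
Total word trigrams: 7 - 2 = 5

5


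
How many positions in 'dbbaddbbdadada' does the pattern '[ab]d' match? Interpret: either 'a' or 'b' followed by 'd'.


Pattern: [ab]d means either 'a' or 'b' followed by 'd'.
Scanning 'dbbaddbbdadada' position-by-position:
  Pos 0: window 'db' -> no
  Pos 1: window 'bb' -> no
  Pos 2: window 'ba' -> no
  Pos 3: window 'ad' -> MATCH
  Pos 4: window 'dd' -> no
  Pos 5: window 'db' -> no
  Pos 6: window 'bb' -> no
  Pos 7: window 'bd' -> MATCH
  Pos 8: window 'da' -> no
  Pos 9: window 'ad' -> MATCH
  Pos 10: window 'da' -> no
  Pos 11: window 'ad' -> MATCH
  Pos 12: window 'da' -> no
  Pos 13: window 'a' -> no
Total matches: 4

4


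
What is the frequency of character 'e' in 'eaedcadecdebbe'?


Scanning 'eaedcadecdebbe' for 'e':
  Position 0: 'e' -> MATCH (count: 1)
  Position 2: 'e' -> MATCH (count: 2)
  Position 7: 'e' -> MATCH (count: 3)
  Position 10: 'e' -> MATCH (count: 4)
  Position 13: 'e' -> MATCH (count: 5)
Total occurrences of 'e': 5

5


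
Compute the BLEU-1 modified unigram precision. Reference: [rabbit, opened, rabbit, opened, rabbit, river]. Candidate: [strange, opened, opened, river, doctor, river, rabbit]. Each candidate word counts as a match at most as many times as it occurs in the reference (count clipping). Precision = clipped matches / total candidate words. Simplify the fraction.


Reference word counts: {'opened': 2, 'rabbit': 3, 'river': 1}
Checking each candidate word (with clipping):
  'strange' -> not in reference -> no match (matches: 0)
  'opened' -> in reference (ref count 2, used 1/2) -> match (matches: 1)
  'opened' -> in reference (ref count 2, used 2/2) -> match (matches: 2)
  'river' -> in reference (ref count 1, used 1/1) -> match (matches: 3)
  'doctor' -> not in reference -> no match (matches: 3)
  'river' -> ref count 1 already used up (1/1) -> clipped, no match (matches: 3)
  'rabbit' -> in reference (ref count 3, used 1/3) -> match (matches: 4)
Clipped matches: 4, Candidate length: 7
Precision = 4/7

4/7


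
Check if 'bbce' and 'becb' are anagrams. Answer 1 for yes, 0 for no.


Sort characters of 'bbce': 'bbce'
Sort characters of 'becb': 'bbce'
Sorted forms match -> they ARE anagrams
Result: 1

1


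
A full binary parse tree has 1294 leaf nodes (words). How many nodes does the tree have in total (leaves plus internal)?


Leaf nodes (terminals): 1294
Internal nodes = n - 1 = 1294 - 1 = 1293
Total = leaves + internal = 1294 + 1293 = 2587

2587


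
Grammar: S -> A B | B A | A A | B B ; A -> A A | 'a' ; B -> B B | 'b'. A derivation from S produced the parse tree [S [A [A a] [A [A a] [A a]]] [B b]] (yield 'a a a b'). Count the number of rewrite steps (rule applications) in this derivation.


Every bracketed nonterminal node [X ...] in the tree is produced by exactly one rule application.
Reading the tree off as a leftmost derivation:
  Step 1: S  =>  A B   (applied S -> A B)
  Step 2: A B  =>  A A B   (applied A -> A A)
  Step 3: A A B  =>  a A B   (applied A -> a)
  Step 4: a A B  =>  a A A B   (applied A -> A A)
  Step 5: a A A B  =>  a a A B   (applied A -> a)
  Step 6: a a A B  =>  a a a B   (applied A -> a)
  Step 7: a a a B  =>  a a a b   (applied B -> b)
Final yield: a a a b
Total rewrite steps: 7

7


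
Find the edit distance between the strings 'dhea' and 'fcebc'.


Building DP table for s1='dhea' (len 4) and s2='fcebc' (len 5):
       f  c  e  b  c
    0  1  2  3  4  5
  d 1  1  2  3  4  5
  h 2  2  2  3  4  5
  e 3  3  3  2  3  4
  a 4  4  4  3  3  4
Edit distance = dp[4][5] = 4

4


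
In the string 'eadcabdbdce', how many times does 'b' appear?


Scanning 'eadcabdbdce' for 'b':
  Position 5: 'b' -> MATCH (count: 1)
  Position 7: 'b' -> MATCH (count: 2)
Total occurrences of 'b': 2

2


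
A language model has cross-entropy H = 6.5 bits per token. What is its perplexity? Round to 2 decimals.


Perplexity formula: PP = 2^H
H = 6.5
PP = 2^6.5
Decompose: 2^6.5 = 2^6 * 2^0.5 = 2^6 * sqrt(2)
2^6 = 64, sqrt(2) ~ 1.4142136
PP ~ 64 * 1.4142136 = 90.5096704
Rounded to 2 decimals: 90.51

90.51


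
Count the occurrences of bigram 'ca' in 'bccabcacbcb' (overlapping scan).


Scanning 'bccabcacbcb' for bigram 'ca':
  Position 0: 'bc' -> no
  Position 1: 'cc' -> no
  Position 2: 'ca' -> MATCH
  Position 3: 'ab' -> no
  Position 4: 'bc' -> no
  Position 5: 'ca' -> MATCH
  Position 6: 'ac' -> no
  Position 7: 'cb' -> no
  Position 8: 'bc' -> no
  Position 9: 'cb' -> no
Total matches: 2

2


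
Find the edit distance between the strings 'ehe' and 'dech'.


Building DP table for s1='ehe' (len 3) and s2='dech' (len 4):
       d  e  c  h
    0  1  2  3  4
  e 1  1  1  2  3
  h 2  2  2  2  2
  e 3  3  2  3  3
Edit distance = dp[3][4] = 3

3


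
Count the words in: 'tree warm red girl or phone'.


Counting words by splitting on spaces:
  Word 1: 'tree'
  Word 2: 'warm'
  Word 3: 'red'
  Word 4: 'girl'
  Word 5: 'or'
  Word 6: 'phone'
Total words: 6

6


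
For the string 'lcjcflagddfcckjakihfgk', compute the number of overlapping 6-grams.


String 'lcjcflagddfcckjakihfgk' has length L = 22.
Number of overlapping n-grams = L - n + 1
Substituting: 22 - 6 + 1 = 17

17


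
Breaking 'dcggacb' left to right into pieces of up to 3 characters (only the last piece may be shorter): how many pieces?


'dcggacb' has 7 characters.
Chunking with max size 3:
  Chunk 1: 'dcg' (positions 0-2)
  Chunk 2: 'gac' (positions 3-5)
  Chunk 3: 'b' (positions 6-6)
Total chunks: ceil(7 / 3) = 3

3


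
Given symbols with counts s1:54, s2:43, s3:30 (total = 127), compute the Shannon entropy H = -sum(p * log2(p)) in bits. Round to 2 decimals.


Computing entropy H = -sum(p_i * log2(p_i)):
  s1: p = 54/127 = 0.4252, -p*log2(p) = 0.5246
  s2: p = 43/127 = 0.3386, -p*log2(p) = 0.5290
  s3: p = 30/127 = 0.2362, -p*log2(p) = 0.4918
H = sum of terms = 1.5454
Rounded to 2 decimals: 1.55

1.55


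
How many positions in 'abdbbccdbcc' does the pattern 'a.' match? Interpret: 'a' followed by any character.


Pattern: a. means 'a' followed by any character.
Scanning 'abdbbccdbcc' position-by-position:
  Pos 0: window 'ab' -> MATCH
  Pos 1: window 'bd' -> no
  Pos 2: window 'db' -> no
  Pos 3: window 'bb' -> no
  Pos 4: window 'bc' -> no
  Pos 5: window 'cc' -> no
  Pos 6: window 'cd' -> no
  Pos 7: window 'db' -> no
  Pos 8: window 'bc' -> no
  Pos 9: window 'cc' -> no
  Pos 10: window 'c' -> no
Total matches: 1

1


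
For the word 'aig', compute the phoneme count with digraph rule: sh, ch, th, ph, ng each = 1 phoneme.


Parsing 'aig' greedily, digraphs first:
  'a' -> vowel phoneme (phonemes so far: 1)
  'i' -> vowel phoneme (phonemes so far: 2)
  'g' -> consonant phoneme (phonemes so far: 3)
Total phonemes: 3

3


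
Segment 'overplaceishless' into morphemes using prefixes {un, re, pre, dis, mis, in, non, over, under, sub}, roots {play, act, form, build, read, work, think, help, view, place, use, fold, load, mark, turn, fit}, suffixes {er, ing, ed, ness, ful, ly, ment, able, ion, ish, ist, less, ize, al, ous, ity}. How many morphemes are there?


Segmenting 'overplaceishless' against the inventory:
  'over' -> prefix (morpheme 1)
  'place' -> root (morpheme 2)
  'ish' -> suffix (morpheme 3)
  'less' -> suffix (morpheme 4)
Total morphemes: 4

4


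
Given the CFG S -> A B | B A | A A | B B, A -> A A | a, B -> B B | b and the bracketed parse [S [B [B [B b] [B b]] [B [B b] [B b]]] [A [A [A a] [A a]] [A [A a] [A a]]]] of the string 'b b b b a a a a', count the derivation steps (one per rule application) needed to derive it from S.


Every bracketed nonterminal node [X ...] in the tree is produced by exactly one rule application.
Reading the tree off as a leftmost derivation:
  Step 1: S  =>  B A   (applied S -> B A)
  Step 2: B A  =>  B B A   (applied B -> B B)
  Step 3: B B A  =>  B B B A   (applied B -> B B)
  Step 4: B B B A  =>  b B B A   (applied B -> b)
  Step 5: b B B A  =>  b b B A   (applied B -> b)
  Step 6: b b B A  =>  b b B B A   (applied B -> B B)
  Step 7: b b B B A  =>  b b b B A   (applied B -> b)
  Step 8: b b b B A  =>  b b b b A   (applied B -> b)
  Step 9: b b b b A  =>  b b b b A A   (applied A -> A A)
  Step 10: b b b b A A  =>  b b b b A A A   (applied A -> A A)
  Step 11: b b b b A A A  =>  b b b b a A A   (applied A -> a)
  Step 12: b b b b a A A  =>  b b b b a a A   (applied A -> a)
  Step 13: b b b b a a A  =>  b b b b a a A A   (applied A -> A A)
  Step 14: b b b b a a A A  =>  b b b b a a a A   (applied A -> a)
  Step 15: b b b b a a a A  =>  b b b b a a a a   (applied A -> a)
Final yield: b b b b a a a a
Total rewrite steps: 15

15


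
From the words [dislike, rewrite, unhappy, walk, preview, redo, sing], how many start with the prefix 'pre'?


Checking each word for prefix 'pre':
  'dislike' -> no (count: 0)
  'rewrite' -> no (count: 0)
  'unhappy' -> no (count: 0)
  'walk' -> no (count: 0)
  'preview' -> YES, starts with 'pre' (count: 1)
  'redo' -> no (count: 1)
  'sing' -> no (count: 1)
Total with prefix 'pre': 1

1


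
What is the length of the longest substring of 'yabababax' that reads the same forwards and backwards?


Scanning 'yabababax' for palindromic substrings.
Substring at positions 1-7: 'abababa'.
Check: reverse('abababa') = 'abababa' -> palindrome confirmed.
Neighbouring characters ('y' / 'x') break symmetry, so it cannot extend further.
No longer palindromic substring exists; longest length = 7

7


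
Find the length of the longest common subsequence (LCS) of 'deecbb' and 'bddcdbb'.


DP table for LCS of 'deecbb' and 'bddcdbb':
       b  d  d  c  d  b  b
    0  0  0  0  0  0  0  0
  d 0  0  1  1  1  1  1  1
  e 0  0  1  1  1  1  1  1
  e 0  0  1  1  1  1  1  1
  c 0  0  1  1  2  2  2  2
  b 0  1  1  1  2  2  3  3
  b 0  1  1  1  2  2  3  4
LCS: 'dcbb'
LCS length = 4

4


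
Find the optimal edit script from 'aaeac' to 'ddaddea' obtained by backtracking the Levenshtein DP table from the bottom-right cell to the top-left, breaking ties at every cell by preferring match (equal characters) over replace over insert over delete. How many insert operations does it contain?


Edit distance = 5. Backtracking from cell (5, 7) with preference match > replace > insert > delete,
then listing the resulting alignment 'aaeac' -> 'ddaddea' left to right:
  Step 1: insert 'd' [insertion #1]
  Step 2: insert 'd' [insertion #2]
  Step 3: keep 'a'
  Step 4: insert 'd' [insertion #3]
  Step 5: replace a->d
  Step 6: keep 'e'
  Step 7: keep 'a'
  Step 8: delete 'c'
Total insertions: 3

3


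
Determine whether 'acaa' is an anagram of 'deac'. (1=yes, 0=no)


Sort characters of 'acaa': 'aaac'
Sort characters of 'deac': 'acde'
Sorted forms differ -> they are NOT anagrams
Result: 0

0


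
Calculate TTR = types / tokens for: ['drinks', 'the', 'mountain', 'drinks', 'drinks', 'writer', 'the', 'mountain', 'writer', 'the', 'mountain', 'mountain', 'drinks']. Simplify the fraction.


Tokens: 13
Unique types: ('drinks', 'mountain', 'the', 'writer') = 4
TTR = 4/13
Already in lowest terms.

4/13


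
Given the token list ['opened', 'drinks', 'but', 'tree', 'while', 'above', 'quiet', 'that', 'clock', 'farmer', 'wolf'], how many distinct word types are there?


Listing all tokens and tracking unique types:
  Token 1: 'opened' -> NEW (unique so far: 1)
  Token 2: 'drinks' -> NEW (unique so far: 2)
  Token 3: 'but' -> NEW (unique so far: 3)
  Token 4: 'tree' -> NEW (unique so far: 4)
  Token 5: 'while' -> NEW (unique so far: 5)
  Token 6: 'above' -> NEW (unique so far: 6)
  Token 7: 'quiet' -> NEW (unique so far: 7)
  Token 8: 'that' -> NEW (unique so far: 8)
  Token 9: 'clock' -> NEW (unique so far: 9)
  Token 10: 'farmer' -> NEW (unique so far: 10)
  Token 11: 'wolf' -> NEW (unique so far: 11)
Unique types: ('above', 'but', 'clock', 'drinks', 'farmer', 'opened', 'quiet', 'that', 'tree', 'while', 'wolf')
Vocabulary size: 11

11


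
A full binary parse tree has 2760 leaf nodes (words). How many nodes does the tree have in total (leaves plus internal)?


Leaf nodes (terminals): 2760
Internal nodes = n - 1 = 2760 - 1 = 2759
Total = leaves + internal = 2760 + 2759 = 5519

5519


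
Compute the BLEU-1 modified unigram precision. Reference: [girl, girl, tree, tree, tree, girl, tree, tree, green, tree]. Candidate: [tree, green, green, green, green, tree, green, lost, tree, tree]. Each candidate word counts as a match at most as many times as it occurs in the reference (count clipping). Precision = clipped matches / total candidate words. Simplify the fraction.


Reference word counts: {'girl': 3, 'green': 1, 'tree': 6}
Checking each candidate word (with clipping):
  'tree' -> in reference (ref count 6, used 1/6) -> match (matches: 1)
  'green' -> in reference (ref count 1, used 1/1) -> match (matches: 2)
  'green' -> ref count 1 already used up (1/1) -> clipped, no match (matches: 2)
  'green' -> ref count 1 already used up (1/1) -> clipped, no match (matches: 2)
  'green' -> ref count 1 already used up (1/1) -> clipped, no match (matches: 2)
  'tree' -> in reference (ref count 6, used 2/6) -> match (matches: 3)
  'green' -> ref count 1 already used up (1/1) -> clipped, no match (matches: 3)
  'lost' -> not in reference -> no match (matches: 3)
  'tree' -> in reference (ref count 6, used 3/6) -> match (matches: 4)
  'tree' -> in reference (ref count 6, used 4/6) -> match (matches: 5)
Clipped matches: 5, Candidate length: 10
Precision = 5/10 = 1/2

1/2


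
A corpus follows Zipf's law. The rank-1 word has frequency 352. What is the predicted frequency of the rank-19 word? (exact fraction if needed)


Zipf's law: freq(rank) = f1 / rank
f1 = 352, rank = 19
freq = 352 / 19
GCD(352, 19) = 1
Simplified: 352/19

352/19


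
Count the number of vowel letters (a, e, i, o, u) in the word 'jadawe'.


Scanning each character of 'jadawe':
  Position 1: 'j' -> consonant (running count: 0)
  Position 2: 'a' -> vowel (running count: 1)
  Position 3: 'd' -> consonant (running count: 1)
  Position 4: 'a' -> vowel (running count: 2)
  Position 5: 'w' -> consonant (running count: 2)
  Position 6: 'e' -> vowel (running count: 3)
Total vowels: 3

3


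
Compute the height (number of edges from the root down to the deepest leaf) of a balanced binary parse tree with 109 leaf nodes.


In a balanced binary tree with n leaves the deepest leaf is ceil(log2(n)) edges below the root.
log2(109) = 6.7682
ceil(6.7682) = 7
height (edges) = 7

7


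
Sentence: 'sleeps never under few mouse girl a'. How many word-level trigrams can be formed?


Word trigrams from [7] words:
  Trigram 1: (sleeps never under)
  Trigram 2: (never under few)
  Trigram 3: (under few mouse)
  Trigram 4: (few mouse girl)
  Trigram 5: (mouse girl a)
Total word trigrams: 7 - 2 = 5

5


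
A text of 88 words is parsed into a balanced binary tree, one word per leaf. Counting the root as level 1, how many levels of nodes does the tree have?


In a balanced binary tree with n leaves the deepest leaf is ceil(log2(n)) edges below the root,
so counting node levels inclusive of root and leaves gives ceil(log2(n)) + 1 levels.
log2(88) = 6.4594
ceil(6.4594) = 7
levels = 7 + 1 = 8

8


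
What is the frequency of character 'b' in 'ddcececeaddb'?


Scanning 'ddcececeaddb' for 'b':
  Position 11: 'b' -> MATCH (count: 1)
Total occurrences of 'b': 1

1


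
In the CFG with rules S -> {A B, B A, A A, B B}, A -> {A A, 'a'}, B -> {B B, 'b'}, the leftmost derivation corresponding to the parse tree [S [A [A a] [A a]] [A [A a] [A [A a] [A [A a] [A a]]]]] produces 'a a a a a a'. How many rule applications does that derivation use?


Every bracketed nonterminal node [X ...] in the tree is produced by exactly one rule application.
Reading the tree off as a leftmost derivation:
  Step 1: S  =>  A A   (applied S -> A A)
  Step 2: A A  =>  A A A   (applied A -> A A)
  Step 3: A A A  =>  a A A   (applied A -> a)
  Step 4: a A A  =>  a a A   (applied A -> a)
  Step 5: a a A  =>  a a A A   (applied A -> A A)
  Step 6: a a A A  =>  a a a A   (applied A -> a)
  Step 7: a a a A  =>  a a a A A   (applied A -> A A)
  Step 8: a a a A A  =>  a a a a A   (applied A -> a)
  Step 9: a a a a A  =>  a a a a A A   (applied A -> A A)
  Step 10: a a a a A A  =>  a a a a a A   (applied A -> a)
  Step 11: a a a a a A  =>  a a a a a a   (applied A -> a)
Final yield: a a a a a a
Total rewrite steps: 11

11


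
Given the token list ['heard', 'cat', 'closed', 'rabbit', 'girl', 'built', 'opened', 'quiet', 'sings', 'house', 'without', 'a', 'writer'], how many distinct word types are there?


Listing all tokens and tracking unique types:
  Token 1: 'heard' -> NEW (unique so far: 1)
  Token 2: 'cat' -> NEW (unique so far: 2)
  Token 3: 'closed' -> NEW (unique so far: 3)
  Token 4: 'rabbit' -> NEW (unique so far: 4)
  Token 5: 'girl' -> NEW (unique so far: 5)
  Token 6: 'built' -> NEW (unique so far: 6)
  Token 7: 'opened' -> NEW (unique so far: 7)
  Token 8: 'quiet' -> NEW (unique so far: 8)
  Token 9: 'sings' -> NEW (unique so far: 9)
  Token 10: 'house' -> NEW (unique so far: 10)
  Token 11: 'without' -> NEW (unique so far: 11)
  Token 12: 'a' -> NEW (unique so far: 12)
  Token 13: 'writer' -> NEW (unique so far: 13)
Unique types: ('a', 'built', 'cat', 'closed', 'girl', 'heard', 'house', 'opened', 'quiet', 'rabbit', 'sings', 'without', 'writer')
Vocabulary size: 13

13


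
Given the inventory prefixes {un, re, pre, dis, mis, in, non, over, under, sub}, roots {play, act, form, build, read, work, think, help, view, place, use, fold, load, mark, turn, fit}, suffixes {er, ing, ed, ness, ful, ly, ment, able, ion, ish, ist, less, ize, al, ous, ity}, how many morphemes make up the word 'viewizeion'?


Segmenting 'viewizeion' against the inventory:
  'view' -> root (morpheme 1)
  'ize' -> suffix (morpheme 2)
  'ion' -> suffix (morpheme 3)
Total morphemes: 3

3


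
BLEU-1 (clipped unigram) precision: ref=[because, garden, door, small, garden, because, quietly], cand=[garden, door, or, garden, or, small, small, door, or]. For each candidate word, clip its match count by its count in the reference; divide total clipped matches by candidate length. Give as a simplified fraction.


Reference word counts: {'because': 2, 'door': 1, 'garden': 2, 'quietly': 1, 'small': 1}
Checking each candidate word (with clipping):
  'garden' -> in reference (ref count 2, used 1/2) -> match (matches: 1)
  'door' -> in reference (ref count 1, used 1/1) -> match (matches: 2)
  'or' -> not in reference -> no match (matches: 2)
  'garden' -> in reference (ref count 2, used 2/2) -> match (matches: 3)
  'or' -> not in reference -> no match (matches: 3)
  'small' -> in reference (ref count 1, used 1/1) -> match (matches: 4)
  'small' -> ref count 1 already used up (1/1) -> clipped, no match (matches: 4)
  'door' -> ref count 1 already used up (1/1) -> clipped, no match (matches: 4)
  'or' -> not in reference -> no match (matches: 4)
Clipped matches: 4, Candidate length: 9
Precision = 4/9

4/9


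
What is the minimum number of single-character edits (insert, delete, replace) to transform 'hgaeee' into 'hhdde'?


Building DP table for s1='hgaeee' (len 6) and s2='hhdde' (len 5):
       h  h  d  d  e
    0  1  2  3  4  5
  h 1  0  1  2  3  4
  g 2  1  1  2  3  4
  a 3  2  2  2  3  4
  e 4  3  3  3  3  3
  e 5  4  4  4  4  3
  e 6  5  5  5  5  4
Edit distance = dp[6][5] = 4

4


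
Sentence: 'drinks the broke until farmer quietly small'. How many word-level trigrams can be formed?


Word trigrams from [7] words:
  Trigram 1: (drinks the broke)
  Trigram 2: (the broke until)
  Trigram 3: (broke until farmer)
  Trigram 4: (until farmer quietly)
  Trigram 5: (farmer quietly small)
Total word trigrams: 7 - 2 = 5

5


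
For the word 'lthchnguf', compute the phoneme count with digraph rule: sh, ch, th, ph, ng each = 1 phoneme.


Parsing 'lthchnguf' greedily, digraphs first:
  'l' -> consonant phoneme (phonemes so far: 1)
  'th' -> digraph (1 consonant phoneme) (phonemes so far: 2)
  'ch' -> digraph (1 consonant phoneme) (phonemes so far: 3)
  'ng' -> digraph (1 consonant phoneme) (phonemes so far: 4)
  'u' -> vowel phoneme (phonemes so far: 5)
  'f' -> consonant phoneme (phonemes so far: 6)
Total phonemes: 6

6


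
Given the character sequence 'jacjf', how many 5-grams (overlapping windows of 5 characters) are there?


String 'jacjf' has length L = 5.
Number of overlapping n-grams = L - n + 1
Substituting: 5 - 5 + 1 = 1

1


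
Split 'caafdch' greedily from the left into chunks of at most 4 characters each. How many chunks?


'caafdch' has 7 characters.
Chunking with max size 4:
  Chunk 1: 'caaf' (positions 0-3)
  Chunk 2: 'dch' (positions 4-6)
Total chunks: ceil(7 / 4) = 2

2


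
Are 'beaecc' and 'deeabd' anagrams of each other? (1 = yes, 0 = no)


Sort characters of 'beaecc': 'abccee'
Sort characters of 'deeabd': 'abddee'
Sorted forms differ -> they are NOT anagrams
Result: 0

0


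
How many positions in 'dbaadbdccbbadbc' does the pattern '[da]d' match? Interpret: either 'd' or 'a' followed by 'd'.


Pattern: [da]d means either 'd' or 'a' followed by 'd'.
Scanning 'dbaadbdccbbadbc' position-by-position:
  Pos 0: window 'db' -> no
  Pos 1: window 'ba' -> no
  Pos 2: window 'aa' -> no
  Pos 3: window 'ad' -> MATCH
  Pos 4: window 'db' -> no
  Pos 5: window 'bd' -> no
  Pos 6: window 'dc' -> no
  Pos 7: window 'cc' -> no
  Pos 8: window 'cb' -> no
  Pos 9: window 'bb' -> no
  Pos 10: window 'ba' -> no
  Pos 11: window 'ad' -> MATCH
  Pos 12: window 'db' -> no
  Pos 13: window 'bc' -> no
  Pos 14: window 'c' -> no
Total matches: 2

2


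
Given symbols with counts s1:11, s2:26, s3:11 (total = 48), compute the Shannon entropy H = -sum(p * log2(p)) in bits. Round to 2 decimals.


Computing entropy H = -sum(p_i * log2(p_i)):
  s1: p = 11/48 = 0.2292, -p*log2(p) = 0.4871
  s2: p = 26/48 = 0.5417, -p*log2(p) = 0.4791
  s3: p = 11/48 = 0.2292, -p*log2(p) = 0.4871
H = sum of terms = 1.4533
Rounded to 2 decimals: 1.45

1.45


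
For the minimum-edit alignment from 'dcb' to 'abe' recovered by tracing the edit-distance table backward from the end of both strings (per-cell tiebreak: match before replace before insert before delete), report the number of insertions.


Edit distance = 3. Backtracking from cell (3, 3) with preference match > replace > insert > delete,
then listing the resulting alignment 'dcb' -> 'abe' left to right:
  Step 1: replace d->a
  Step 2: replace c->b
  Step 3: replace b->e
Total insertions: 0

0
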